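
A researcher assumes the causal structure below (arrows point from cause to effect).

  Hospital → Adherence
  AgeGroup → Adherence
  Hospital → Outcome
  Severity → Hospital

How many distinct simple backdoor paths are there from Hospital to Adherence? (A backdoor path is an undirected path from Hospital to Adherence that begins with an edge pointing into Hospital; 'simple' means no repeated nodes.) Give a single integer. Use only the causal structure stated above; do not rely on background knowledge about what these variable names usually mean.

A backdoor path from Hospital to Adherence is any simple undirected path whose first edge points into Hospital (i.e. leaves Hospital via a parent).
Parents of Hospital: {Severity}.
No simple path from any parent of Hospital reaches Adherence without revisiting Hospital, so there are no backdoor paths.

0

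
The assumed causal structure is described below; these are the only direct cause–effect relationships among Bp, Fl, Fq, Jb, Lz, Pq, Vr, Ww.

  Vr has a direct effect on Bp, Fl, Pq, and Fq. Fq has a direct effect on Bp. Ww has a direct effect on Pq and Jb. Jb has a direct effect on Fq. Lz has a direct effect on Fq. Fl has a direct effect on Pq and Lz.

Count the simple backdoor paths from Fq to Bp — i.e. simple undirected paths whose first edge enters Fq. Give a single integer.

A backdoor path from Fq to Bp is any simple undirected path whose first edge points into Fq (i.e. leaves Fq via a parent).
Parents of Fq: {Jb, Lz, Vr}.
Enumerating:
  P1: Fq <- Vr -> Bp
  P2: Fq <- Jb <- Ww -> Pq <- Vr -> Bp
  P3: Fq <- Jb <- Ww -> Pq <- Fl <- Vr -> Bp
  P4: Fq <- Lz <- Fl <- Vr -> Bp
  P5: Fq <- Lz <- Fl -> Pq <- Vr -> Bp
That exhausts the simple backdoor paths. Count: 5.

5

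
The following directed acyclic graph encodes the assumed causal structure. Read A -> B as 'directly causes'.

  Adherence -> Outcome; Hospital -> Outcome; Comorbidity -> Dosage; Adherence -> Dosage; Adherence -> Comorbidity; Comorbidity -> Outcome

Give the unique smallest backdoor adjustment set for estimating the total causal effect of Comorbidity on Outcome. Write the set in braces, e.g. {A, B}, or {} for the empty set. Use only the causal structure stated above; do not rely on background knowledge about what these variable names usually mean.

Variables eligible for adjustment (non-descendants of Comorbidity, excluding Comorbidity and Outcome): {Adherence, Hospital}.
Backdoor paths from Comorbidity to Outcome:
  P1: Comorbidity <- Adherence -> Outcome
The empty set is not sufficient: P1 (Comorbidity <- Adherence -> Outcome) has no collider blocking it and no conditioned non-collider, so it is open.
Try {Adherence}:
  P1: blocked at fork node Adherence ∈ conditioning set.
{Adherence} contains no descendant of Comorbidity and blocks every backdoor path.
No other singleton works — e.g. {Hospital} leaves P1 open — so {Adherence} is the unique smallest valid adjustment set.

{Adherence}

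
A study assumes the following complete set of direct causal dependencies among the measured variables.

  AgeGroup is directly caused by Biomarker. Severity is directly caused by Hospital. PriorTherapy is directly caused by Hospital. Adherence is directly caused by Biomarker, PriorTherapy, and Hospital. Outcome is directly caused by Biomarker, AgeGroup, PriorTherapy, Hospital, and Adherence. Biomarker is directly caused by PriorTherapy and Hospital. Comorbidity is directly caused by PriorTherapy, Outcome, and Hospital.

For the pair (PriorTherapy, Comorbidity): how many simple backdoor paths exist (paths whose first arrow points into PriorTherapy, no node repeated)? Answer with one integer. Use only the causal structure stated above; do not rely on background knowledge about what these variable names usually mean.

A backdoor path from PriorTherapy to Comorbidity is any simple undirected path whose first edge points into PriorTherapy (i.e. leaves PriorTherapy via a parent).
Parents of PriorTherapy: {Hospital}.
Enumerating:
  P1: PriorTherapy <- Hospital -> Biomarker -> Adherence -> Outcome -> Comorbidity
  P2: PriorTherapy <- Hospital -> Biomarker -> AgeGroup -> Outcome -> Comorbidity
  P3: PriorTherapy <- Hospital -> Biomarker -> Outcome -> Comorbidity
  P4: PriorTherapy <- Hospital -> Adherence <- Biomarker -> AgeGroup -> Outcome -> Comorbidity
  P5: PriorTherapy <- Hospital -> Adherence <- Biomarker -> Outcome -> Comorbidity
  P6: PriorTherapy <- Hospital -> Adherence -> Outcome -> Comorbidity
  P7: PriorTherapy <- Hospital -> Outcome -> Comorbidity
  P8: PriorTherapy <- Hospital -> Comorbidity
That exhausts the simple backdoor paths. Count: 8.

8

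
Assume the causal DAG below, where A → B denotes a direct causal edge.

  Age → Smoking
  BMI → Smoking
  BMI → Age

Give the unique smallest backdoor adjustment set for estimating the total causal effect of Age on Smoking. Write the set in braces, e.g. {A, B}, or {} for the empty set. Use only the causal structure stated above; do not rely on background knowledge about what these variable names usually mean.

Variables eligible for adjustment (non-descendants of Age, excluding Age and Smoking): {BMI}.
Backdoor paths from Age to Smoking:
  P1: Age <- BMI -> Smoking
The empty set is not sufficient: P1 (Age <- BMI -> Smoking) has no collider blocking it and no conditioned non-collider, so it is open.
Try {BMI}:
  P1: blocked at fork node BMI ∈ conditioning set.
{BMI} contains no descendant of Age and blocks every backdoor path.
{BMI} is the unique smallest valid adjustment set.

{BMI}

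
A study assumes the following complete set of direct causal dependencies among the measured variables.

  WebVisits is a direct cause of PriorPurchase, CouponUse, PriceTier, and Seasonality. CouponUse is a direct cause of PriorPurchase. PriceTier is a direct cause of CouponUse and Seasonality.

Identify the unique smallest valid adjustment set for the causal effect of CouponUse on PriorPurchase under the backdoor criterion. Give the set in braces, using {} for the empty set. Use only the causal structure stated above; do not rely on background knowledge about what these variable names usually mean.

Variables eligible for adjustment (non-descendants of CouponUse, excluding CouponUse and PriorPurchase): {PriceTier, Seasonality, WebVisits}.
Backdoor paths from CouponUse to PriorPurchase:
  P1: CouponUse <- WebVisits -> PriorPurchase
  P2: CouponUse <- PriceTier <- WebVisits -> PriorPurchase
  P3: CouponUse <- PriceTier -> Seasonality <- WebVisits -> PriorPurchase
The empty set is not sufficient: P1 (CouponUse <- WebVisits -> PriorPurchase) has no collider blocking it and no conditioned non-collider, so it is open.
Try {WebVisits}:
  P1: blocked at fork node WebVisits ∈ conditioning set.
  P2: blocked at fork node WebVisits ∈ conditioning set.
  P3: blocked at collider Seasonality (neither it nor any descendant is in the conditioning set).
{WebVisits} contains no descendant of CouponUse and blocks every backdoor path.
No other singleton works — e.g. {PriceTier} leaves P1 open — so {WebVisits} is the unique smallest valid adjustment set.

{WebVisits}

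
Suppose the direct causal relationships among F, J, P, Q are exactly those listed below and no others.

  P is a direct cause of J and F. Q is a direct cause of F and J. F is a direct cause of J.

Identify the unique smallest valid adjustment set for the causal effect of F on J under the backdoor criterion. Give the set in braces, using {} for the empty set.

Variables eligible for adjustment (non-descendants of F, excluding F and J): {P, Q}.
Backdoor paths from F to J:
  P1: F <- P -> J
  P2: F <- Q -> J
The empty set is not sufficient: P1 (F <- P -> J) has no collider blocking it and no conditioned non-collider, so it is open.
Try {P, Q}:
  P1: blocked at fork node P ∈ conditioning set.
  P2: blocked at fork node Q ∈ conditioning set.
{P, Q} contains no descendant of F and blocks every backdoor path.
Every element of {P, Q} is needed (dropping P leaves P1 open; dropping Q leaves P2 open), so no proper subset is valid.
Among all size-2 subsets of the eligible variables, only {P, Q} blocks every backdoor path, so it is the unique smallest valid adjustment set.

{P, Q}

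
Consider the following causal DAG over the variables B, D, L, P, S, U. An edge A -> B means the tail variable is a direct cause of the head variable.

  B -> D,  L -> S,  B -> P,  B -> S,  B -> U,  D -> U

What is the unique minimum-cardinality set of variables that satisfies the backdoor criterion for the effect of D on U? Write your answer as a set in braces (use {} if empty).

Variables eligible for adjustment (non-descendants of D, excluding D and U): {B, L, P, S}.
Backdoor paths from D to U:
  P1: D <- B -> U
The empty set is not sufficient: P1 (D <- B -> U) has no collider blocking it and no conditioned non-collider, so it is open.
Try {B}:
  P1: blocked at fork node B ∈ conditioning set.
{B} contains no descendant of D and blocks every backdoor path.
No other singleton works — e.g. {L} leaves P1 open — so {B} is the unique smallest valid adjustment set.

{B}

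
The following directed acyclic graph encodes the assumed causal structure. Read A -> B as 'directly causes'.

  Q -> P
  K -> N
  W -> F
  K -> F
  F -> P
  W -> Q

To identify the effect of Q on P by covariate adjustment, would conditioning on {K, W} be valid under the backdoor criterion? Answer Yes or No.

Backdoor paths from Q to P (paths whose first edge points into Q):
  P1: Q <- W -> F -> P
Condition 1 (no descendant of Q in the set): holds — descendants of Q are {P}; none are in {K, W}.
Condition 2 (every backdoor path blocked by {K, W}):
  P1: blocked at fork node W ∈ conditioning set.
{K, W} satisfies the backdoor criterion.

Yes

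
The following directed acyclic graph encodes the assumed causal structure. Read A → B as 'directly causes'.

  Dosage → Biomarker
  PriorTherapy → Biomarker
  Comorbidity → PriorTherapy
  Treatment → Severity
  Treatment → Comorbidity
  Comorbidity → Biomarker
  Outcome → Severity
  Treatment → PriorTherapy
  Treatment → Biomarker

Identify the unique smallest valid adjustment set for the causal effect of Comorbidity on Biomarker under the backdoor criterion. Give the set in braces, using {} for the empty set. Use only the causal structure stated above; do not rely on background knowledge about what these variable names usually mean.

{Treatment}

Variables eligible for adjustment (non-descendants of Comorbidity, excluding Comorbidity and Biomarker): {Dosage, Outcome, Severity, Treatment}.
Backdoor paths from Comorbidity to Biomarker:
  P1: Comorbidity <- Treatment -> PriorTherapy -> Biomarker
  P2: Comorbidity <- Treatment -> Biomarker
The empty set is not sufficient: P1 (Comorbidity <- Treatment -> PriorTherapy -> Biomarker) has no collider blocking it and no conditioned non-collider, so it is open.
Try {Treatment}:
  P1: blocked at fork node Treatment ∈ conditioning set.
  P2: blocked at fork node Treatment ∈ conditioning set.
{Treatment} contains no descendant of Comorbidity and blocks every backdoor path.
No other singleton works — e.g. {Dosage} leaves P1 open — so {Treatment} is the unique smallest valid adjustment set.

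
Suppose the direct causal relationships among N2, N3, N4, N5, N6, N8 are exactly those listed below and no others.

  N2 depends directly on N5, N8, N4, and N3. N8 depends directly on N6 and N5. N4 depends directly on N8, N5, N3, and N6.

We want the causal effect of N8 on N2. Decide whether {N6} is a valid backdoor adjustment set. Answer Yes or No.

Backdoor paths from N8 to N2 (paths whose first edge points into N8):
  P1: N8 <- N5 -> N4 <- N3 -> N2
  P2: N8 <- N5 -> N4 -> N2
  P3: N8 <- N5 -> N2
  P4: N8 <- N6 -> N4 <- N5 -> N2
  P5: N8 <- N6 -> N4 <- N3 -> N2
  P6: N8 <- N6 -> N4 -> N2
Condition 1 (no descendant of N8 in the set): holds — descendants of N8 are {N2, N4}; none are in {N6}.
Condition 2 (every backdoor path blocked by {N6}):
  P1: blocked at collider N4 (neither it nor any descendant is in the conditioning set).
  P2: open — no interior node is in the conditioning set.
  P3: open — no interior node is in the conditioning set.
  P4: blocked at fork node N6 ∈ conditioning set.
  P5: blocked at fork node N6 ∈ conditioning set.
  P6: blocked at fork node N6 ∈ conditioning set.
{N6} does not satisfy the backdoor criterion.

No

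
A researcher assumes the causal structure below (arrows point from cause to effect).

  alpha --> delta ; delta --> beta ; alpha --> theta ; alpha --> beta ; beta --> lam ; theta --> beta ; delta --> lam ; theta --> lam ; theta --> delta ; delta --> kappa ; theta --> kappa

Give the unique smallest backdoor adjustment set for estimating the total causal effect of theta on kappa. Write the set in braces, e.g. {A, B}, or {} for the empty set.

{alpha}

Variables eligible for adjustment (non-descendants of theta, excluding theta and kappa): {alpha}.
Backdoor paths from theta to kappa:
  P1: theta <- alpha -> delta -> kappa
  P2: theta <- alpha -> beta <- delta -> kappa
  P3: theta <- alpha -> beta -> lam <- delta -> kappa
The empty set is not sufficient: P1 (theta <- alpha -> delta -> kappa) has no collider blocking it and no conditioned non-collider, so it is open.
Try {alpha}:
  P1: blocked at fork node alpha ∈ conditioning set.
  P2: blocked at fork node alpha ∈ conditioning set.
  P3: blocked at fork node alpha ∈ conditioning set.
{alpha} contains no descendant of theta and blocks every backdoor path.
{alpha} is the unique smallest valid adjustment set.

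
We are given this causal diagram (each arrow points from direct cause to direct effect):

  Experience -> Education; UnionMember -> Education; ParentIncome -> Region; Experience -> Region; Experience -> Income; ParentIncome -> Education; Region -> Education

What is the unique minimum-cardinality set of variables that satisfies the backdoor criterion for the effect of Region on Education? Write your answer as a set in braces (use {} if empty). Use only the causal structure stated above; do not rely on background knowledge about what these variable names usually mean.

Variables eligible for adjustment (non-descendants of Region, excluding Region and Education): {Experience, Income, ParentIncome, UnionMember}.
Backdoor paths from Region to Education:
  P1: Region <- ParentIncome -> Education
  P2: Region <- Experience -> Education
The empty set is not sufficient: P1 (Region <- ParentIncome -> Education) has no collider blocking it and no conditioned non-collider, so it is open.
Try {Experience, ParentIncome}:
  P1: blocked at fork node ParentIncome ∈ conditioning set.
  P2: blocked at fork node Experience ∈ conditioning set.
{Experience, ParentIncome} contains no descendant of Region and blocks every backdoor path.
Every element of {Experience, ParentIncome} is needed (dropping Experience leaves P2 open; dropping ParentIncome leaves P1 open), so no proper subset is valid.
Among all size-2 subsets of the eligible variables, only {Experience, ParentIncome} blocks every backdoor path, so it is the unique smallest valid adjustment set.

{Experience, ParentIncome}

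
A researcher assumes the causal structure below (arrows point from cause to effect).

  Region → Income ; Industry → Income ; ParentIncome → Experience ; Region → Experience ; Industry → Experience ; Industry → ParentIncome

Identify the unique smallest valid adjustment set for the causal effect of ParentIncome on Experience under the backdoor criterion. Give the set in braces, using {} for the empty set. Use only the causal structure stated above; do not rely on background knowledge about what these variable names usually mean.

Variables eligible for adjustment (non-descendants of ParentIncome, excluding ParentIncome and Experience): {Income, Industry, Region}.
Backdoor paths from ParentIncome to Experience:
  P1: ParentIncome <- Industry -> Income <- Region -> Experience
  P2: ParentIncome <- Industry -> Experience
The empty set is not sufficient: P2 (ParentIncome <- Industry -> Experience) has no collider blocking it and no conditioned non-collider, so it is open.
Try {Industry}:
  P1: blocked at fork node Industry ∈ conditioning set.
  P2: blocked at fork node Industry ∈ conditioning set.
{Industry} contains no descendant of ParentIncome and blocks every backdoor path.
No other singleton works — e.g. {Region} leaves P2 open — so {Industry} is the unique smallest valid adjustment set.

{Industry}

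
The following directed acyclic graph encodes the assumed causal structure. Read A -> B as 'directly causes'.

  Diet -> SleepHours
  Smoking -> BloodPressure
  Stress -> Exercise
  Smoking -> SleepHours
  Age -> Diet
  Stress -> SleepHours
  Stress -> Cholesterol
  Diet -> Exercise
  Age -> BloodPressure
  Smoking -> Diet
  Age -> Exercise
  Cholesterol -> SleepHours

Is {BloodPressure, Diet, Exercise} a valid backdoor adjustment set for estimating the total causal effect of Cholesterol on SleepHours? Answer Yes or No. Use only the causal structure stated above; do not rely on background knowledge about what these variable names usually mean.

Backdoor paths from Cholesterol to SleepHours (paths whose first edge points into Cholesterol):
  P1: Cholesterol <- Stress -> Exercise <- Age -> Diet <- Smoking -> SleepHours
  P2: Cholesterol <- Stress -> Exercise <- Age -> Diet -> SleepHours
  P3: Cholesterol <- Stress -> Exercise <- Age -> BloodPressure <- Smoking -> Diet -> SleepHours
  P4: Cholesterol <- Stress -> Exercise <- Age -> BloodPressure <- Smoking -> SleepHours
  P5: Cholesterol <- Stress -> Exercise <- Diet <- Smoking -> SleepHours
  P6: Cholesterol <- Stress -> Exercise <- Diet <- Age -> BloodPressure <- Smoking -> SleepHours
  P7: Cholesterol <- Stress -> Exercise <- Diet -> SleepHours
  P8: Cholesterol <- Stress -> SleepHours
Condition 1 (no descendant of Cholesterol in the set): holds — descendants of Cholesterol are {SleepHours}; none are in {BloodPressure, Diet, Exercise}.
Condition 2 (every backdoor path blocked by {BloodPressure, Diet, Exercise}):
  P1: open — collider(s) Exercise, Diet are conditioned on (or have a conditioned descendant) and no non-collider on the path is in the set.
  P2: blocked at chain node Diet ∈ conditioning set.
  P3: blocked at chain node Diet ∈ conditioning set.
  P4: open — collider(s) Exercise, BloodPressure are conditioned on (or have a conditioned descendant) and no non-collider on the path is in the set.
  P5: blocked at chain node Diet ∈ conditioning set.
  P6: blocked at chain node Diet ∈ conditioning set.
  P7: blocked at fork node Diet ∈ conditioning set.
  P8: open — no interior node is in the conditioning set.
{BloodPressure, Diet, Exercise} does not satisfy the backdoor criterion.

No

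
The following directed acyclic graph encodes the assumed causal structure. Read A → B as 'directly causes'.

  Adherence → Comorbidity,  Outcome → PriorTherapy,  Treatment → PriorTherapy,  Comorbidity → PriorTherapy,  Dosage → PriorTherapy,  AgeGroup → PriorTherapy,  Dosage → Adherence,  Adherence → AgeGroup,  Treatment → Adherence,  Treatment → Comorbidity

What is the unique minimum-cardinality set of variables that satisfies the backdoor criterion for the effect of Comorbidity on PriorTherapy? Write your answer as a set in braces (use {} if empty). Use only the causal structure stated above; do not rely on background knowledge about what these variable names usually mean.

{Adherence, Treatment}

Variables eligible for adjustment (non-descendants of Comorbidity, excluding Comorbidity and PriorTherapy): {Adherence, AgeGroup, Dosage, Outcome, Treatment}.
Backdoor paths from Comorbidity to PriorTherapy:
  P1: Comorbidity <- Treatment -> Adherence <- Dosage -> PriorTherapy
  P2: Comorbidity <- Treatment -> Adherence -> AgeGroup -> PriorTherapy
  P3: Comorbidity <- Treatment -> PriorTherapy
  P4: Comorbidity <- Adherence <- Dosage -> PriorTherapy
  P5: Comorbidity <- Adherence <- Treatment -> PriorTherapy
  P6: Comorbidity <- Adherence -> AgeGroup -> PriorTherapy
The empty set is not sufficient: P2 (Comorbidity <- Treatment -> Adherence -> AgeGroup -> PriorTherapy) has no collider blocking it and no conditioned non-collider, so it is open.
Try {Adherence, Treatment}:
  P1: blocked at fork node Treatment ∈ conditioning set.
  P2: blocked at fork node Treatment ∈ conditioning set.
  P3: blocked at fork node Treatment ∈ conditioning set.
  P4: blocked at chain node Adherence ∈ conditioning set.
  P5: blocked at chain node Adherence ∈ conditioning set.
  P6: blocked at fork node Adherence ∈ conditioning set.
{Adherence, Treatment} contains no descendant of Comorbidity and blocks every backdoor path.
Every element of {Adherence, Treatment} is needed (dropping Adherence leaves P4 open; dropping Treatment leaves P1 open), so no proper subset is valid.
Among all size-2 subsets of the eligible variables, only {Adherence, Treatment} blocks every backdoor path, so it is the unique smallest valid adjustment set.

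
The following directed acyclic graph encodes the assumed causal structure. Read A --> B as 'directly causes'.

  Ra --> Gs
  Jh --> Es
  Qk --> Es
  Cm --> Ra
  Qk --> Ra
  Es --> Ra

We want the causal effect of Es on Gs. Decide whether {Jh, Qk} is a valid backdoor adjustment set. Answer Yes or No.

Backdoor paths from Es to Gs (paths whose first edge points into Es):
  P1: Es <- Qk -> Ra -> Gs
Condition 1 (no descendant of Es in the set): holds — descendants of Es are {Gs, Ra}; none are in {Jh, Qk}.
Condition 2 (every backdoor path blocked by {Jh, Qk}):
  P1: blocked at fork node Qk ∈ conditioning set.
{Jh, Qk} satisfies the backdoor criterion.

Yes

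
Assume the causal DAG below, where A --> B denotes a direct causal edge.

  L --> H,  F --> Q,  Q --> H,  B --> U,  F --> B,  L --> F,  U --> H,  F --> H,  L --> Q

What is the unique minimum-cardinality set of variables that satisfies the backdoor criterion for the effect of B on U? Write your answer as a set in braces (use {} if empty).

{}

Variables eligible for adjustment (non-descendants of B, excluding B and U): {F, L, Q}.
Backdoor paths from B to U:
  P1: B <- F <- L -> Q -> H <- U
  P2: B <- F <- L -> H <- U
  P3: B <- F -> Q <- L -> H <- U
  P4: B <- F -> Q -> H <- U
  P5: B <- F -> H <- U
Each backdoor path contains an unconditioned collider, so every path is already blocked with the empty conditioning set:
  P1: blocked at collider H (neither it nor any descendant is in the conditioning set).
  P2: blocked at collider H (neither it nor any descendant is in the conditioning set).
  P3: blocked at collider Q (neither it nor any descendant is in the conditioning set).
  P4: blocked at collider H (neither it nor any descendant is in the conditioning set).
  P5: blocked at collider H (neither it nor any descendant is in the conditioning set).
The empty set is therefore the unique smallest valid set.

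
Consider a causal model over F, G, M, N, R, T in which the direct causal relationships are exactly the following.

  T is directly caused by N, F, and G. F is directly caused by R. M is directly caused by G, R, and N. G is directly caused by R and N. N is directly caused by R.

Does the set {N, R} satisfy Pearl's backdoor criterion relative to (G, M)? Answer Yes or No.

Backdoor paths from G to M (paths whose first edge points into G):
  P1: G <- R -> N -> M
  P2: G <- R -> M
  P3: G <- R -> F -> T <- N -> M
  P4: G <- N <- R -> M
  P5: G <- N -> M
  P6: G <- N -> T <- F <- R -> M
Condition 1 (no descendant of G in the set): holds — descendants of G are {M, T}; none are in {N, R}.
Condition 2 (every backdoor path blocked by {N, R}):
  P1: blocked at fork node R ∈ conditioning set.
  P2: blocked at fork node R ∈ conditioning set.
  P3: blocked at fork node R ∈ conditioning set.
  P4: blocked at chain node N ∈ conditioning set.
  P5: blocked at fork node N ∈ conditioning set.
  P6: blocked at fork node N ∈ conditioning set.
{N, R} satisfies the backdoor criterion.

Yes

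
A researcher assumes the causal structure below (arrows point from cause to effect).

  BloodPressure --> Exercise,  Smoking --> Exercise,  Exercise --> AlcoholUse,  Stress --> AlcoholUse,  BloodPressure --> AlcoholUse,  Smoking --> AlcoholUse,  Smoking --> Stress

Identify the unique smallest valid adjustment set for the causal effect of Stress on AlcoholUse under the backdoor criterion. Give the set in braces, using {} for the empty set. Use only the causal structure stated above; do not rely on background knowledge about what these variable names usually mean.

{Smoking}

Variables eligible for adjustment (non-descendants of Stress, excluding Stress and AlcoholUse): {BloodPressure, Exercise, Smoking}.
Backdoor paths from Stress to AlcoholUse:
  P1: Stress <- Smoking -> Exercise <- BloodPressure -> AlcoholUse
  P2: Stress <- Smoking -> Exercise -> AlcoholUse
  P3: Stress <- Smoking -> AlcoholUse
The empty set is not sufficient: P2 (Stress <- Smoking -> Exercise -> AlcoholUse) has no collider blocking it and no conditioned non-collider, so it is open.
Try {Smoking}:
  P1: blocked at fork node Smoking ∈ conditioning set.
  P2: blocked at fork node Smoking ∈ conditioning set.
  P3: blocked at fork node Smoking ∈ conditioning set.
{Smoking} contains no descendant of Stress and blocks every backdoor path.
No other singleton works — e.g. {BloodPressure} leaves P2 open — so {Smoking} is the unique smallest valid adjustment set.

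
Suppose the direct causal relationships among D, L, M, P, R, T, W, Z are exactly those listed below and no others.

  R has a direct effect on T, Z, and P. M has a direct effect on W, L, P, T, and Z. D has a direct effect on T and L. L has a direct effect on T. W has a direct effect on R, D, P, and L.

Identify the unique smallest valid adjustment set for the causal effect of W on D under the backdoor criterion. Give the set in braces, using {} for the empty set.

{}

Variables eligible for adjustment (non-descendants of W, excluding W and D): {M}.
Backdoor paths from W to D:
  P1: W <- M -> P <- R -> T <- D
  P2: W <- M -> P <- R -> T <- L <- D
  P3: W <- M -> Z <- R -> T <- D
  P4: W <- M -> Z <- R -> T <- L <- D
  P5: W <- M -> L <- D
  P6: W <- M -> L -> T <- D
  P7: W <- M -> T <- D
  P8: W <- M -> T <- L <- D
Each backdoor path contains an unconditioned collider, so every path is already blocked with the empty conditioning set:
  P1: blocked at collider P (neither it nor any descendant is in the conditioning set).
  P2: blocked at collider P (neither it nor any descendant is in the conditioning set).
  P3: blocked at collider Z (neither it nor any descendant is in the conditioning set).
  P4: blocked at collider Z (neither it nor any descendant is in the conditioning set).
  P5: blocked at collider L (neither it nor any descendant is in the conditioning set).
  P6: blocked at collider T (neither it nor any descendant is in the conditioning set).
  P7: blocked at collider T (neither it nor any descendant is in the conditioning set).
  P8: blocked at collider T (neither it nor any descendant is in the conditioning set).
The empty set is therefore the unique smallest valid set.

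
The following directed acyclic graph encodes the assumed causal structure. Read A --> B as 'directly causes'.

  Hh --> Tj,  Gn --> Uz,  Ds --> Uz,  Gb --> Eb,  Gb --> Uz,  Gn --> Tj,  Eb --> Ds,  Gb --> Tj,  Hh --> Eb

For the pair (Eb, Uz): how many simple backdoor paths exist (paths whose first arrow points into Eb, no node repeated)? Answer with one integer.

A backdoor path from Eb to Uz is any simple undirected path whose first edge points into Eb (i.e. leaves Eb via a parent).
Parents of Eb: {Gb, Hh}.
Enumerating:
  P1: Eb <- Hh -> Tj <- Gb -> Uz
  P2: Eb <- Hh -> Tj <- Gn -> Uz
  P3: Eb <- Gb -> Tj <- Gn -> Uz
  P4: Eb <- Gb -> Uz
That exhausts the simple backdoor paths. Count: 4.

4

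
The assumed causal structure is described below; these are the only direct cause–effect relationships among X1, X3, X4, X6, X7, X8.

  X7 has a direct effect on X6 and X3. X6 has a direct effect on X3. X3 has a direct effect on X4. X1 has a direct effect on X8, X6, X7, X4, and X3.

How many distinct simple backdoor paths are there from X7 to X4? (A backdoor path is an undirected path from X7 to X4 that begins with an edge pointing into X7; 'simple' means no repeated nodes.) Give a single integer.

3

A backdoor path from X7 to X4 is any simple undirected path whose first edge points into X7 (i.e. leaves X7 via a parent).
Parents of X7: {X1}.
Enumerating:
  P1: X7 <- X1 -> X6 -> X3 -> X4
  P2: X7 <- X1 -> X3 -> X4
  P3: X7 <- X1 -> X4
That exhausts the simple backdoor paths. Count: 3.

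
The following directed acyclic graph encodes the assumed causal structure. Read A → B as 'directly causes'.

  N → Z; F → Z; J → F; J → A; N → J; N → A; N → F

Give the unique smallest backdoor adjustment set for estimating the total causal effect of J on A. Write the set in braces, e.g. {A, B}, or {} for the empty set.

{N}

Variables eligible for adjustment (non-descendants of J, excluding J and A): {N}.
Backdoor paths from J to A:
  P1: J <- N -> A
The empty set is not sufficient: P1 (J <- N -> A) has no collider blocking it and no conditioned non-collider, so it is open.
Try {N}:
  P1: blocked at fork node N ∈ conditioning set.
{N} contains no descendant of J and blocks every backdoor path.
{N} is the unique smallest valid adjustment set.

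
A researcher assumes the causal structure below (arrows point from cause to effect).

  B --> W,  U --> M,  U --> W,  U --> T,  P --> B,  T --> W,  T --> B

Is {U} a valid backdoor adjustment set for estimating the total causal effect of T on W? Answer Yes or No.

Yes

Backdoor paths from T to W (paths whose first edge points into T):
  P1: T <- U -> W
Condition 1 (no descendant of T in the set): holds — descendants of T are {B, W}; none are in {U}.
Condition 2 (every backdoor path blocked by {U}):
  P1: blocked at fork node U ∈ conditioning set.
{U} satisfies the backdoor criterion.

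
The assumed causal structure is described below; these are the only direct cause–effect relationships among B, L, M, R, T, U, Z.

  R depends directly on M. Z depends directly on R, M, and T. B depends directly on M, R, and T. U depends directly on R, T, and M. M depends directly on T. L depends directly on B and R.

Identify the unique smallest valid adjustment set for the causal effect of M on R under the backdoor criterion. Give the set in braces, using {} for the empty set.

{}

Variables eligible for adjustment (non-descendants of M, excluding M and R): {T}.
Backdoor paths from M to R:
  P1: M <- T -> B <- R
  P2: M <- T -> B -> L <- R
  P3: M <- T -> U <- R
  P4: M <- T -> Z <- R
Each backdoor path contains an unconditioned collider, so every path is already blocked with the empty conditioning set:
  P1: blocked at collider B (neither it nor any descendant is in the conditioning set).
  P2: blocked at collider L (neither it nor any descendant is in the conditioning set).
  P3: blocked at collider U (neither it nor any descendant is in the conditioning set).
  P4: blocked at collider Z (neither it nor any descendant is in the conditioning set).
The empty set is therefore the unique smallest valid set.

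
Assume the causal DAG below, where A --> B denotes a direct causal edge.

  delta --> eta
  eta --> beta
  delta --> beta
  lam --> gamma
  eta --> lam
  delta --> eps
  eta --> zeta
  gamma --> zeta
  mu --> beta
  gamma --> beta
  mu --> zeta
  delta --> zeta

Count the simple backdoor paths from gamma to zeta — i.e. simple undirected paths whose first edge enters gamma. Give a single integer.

5

A backdoor path from gamma to zeta is any simple undirected path whose first edge points into gamma (i.e. leaves gamma via a parent).
Parents of gamma: {lam}.
Enumerating:
  P1: gamma <- lam <- eta <- delta -> zeta
  P2: gamma <- lam <- eta <- delta -> beta <- mu -> zeta
  P3: gamma <- lam <- eta -> zeta
  P4: gamma <- lam <- eta -> beta <- delta -> zeta
  P5: gamma <- lam <- eta -> beta <- mu -> zeta
That exhausts the simple backdoor paths. Count: 5.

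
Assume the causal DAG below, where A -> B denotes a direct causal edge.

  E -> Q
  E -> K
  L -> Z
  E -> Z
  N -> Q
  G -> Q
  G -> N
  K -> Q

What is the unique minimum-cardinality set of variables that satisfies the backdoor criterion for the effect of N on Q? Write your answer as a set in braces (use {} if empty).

Variables eligible for adjustment (non-descendants of N, excluding N and Q): {E, G, K, L, Z}.
Backdoor paths from N to Q:
  P1: N <- G -> Q
The empty set is not sufficient: P1 (N <- G -> Q) has no collider blocking it and no conditioned non-collider, so it is open.
Try {G}:
  P1: blocked at fork node G ∈ conditioning set.
{G} contains no descendant of N and blocks every backdoor path.
No other singleton works — e.g. {L} leaves P1 open — so {G} is the unique smallest valid adjustment set.

{G}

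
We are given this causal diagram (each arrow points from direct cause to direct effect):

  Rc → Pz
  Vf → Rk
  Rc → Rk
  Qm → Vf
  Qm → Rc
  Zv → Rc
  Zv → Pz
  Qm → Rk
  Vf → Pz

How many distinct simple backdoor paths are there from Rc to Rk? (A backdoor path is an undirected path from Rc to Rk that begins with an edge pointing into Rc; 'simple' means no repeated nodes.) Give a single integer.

4

A backdoor path from Rc to Rk is any simple undirected path whose first edge points into Rc (i.e. leaves Rc via a parent).
Parents of Rc: {Qm, Zv}.
Enumerating:
  P1: Rc <- Zv -> Pz <- Vf <- Qm -> Rk
  P2: Rc <- Zv -> Pz <- Vf -> Rk
  P3: Rc <- Qm -> Vf -> Rk
  P4: Rc <- Qm -> Rk
That exhausts the simple backdoor paths. Count: 4.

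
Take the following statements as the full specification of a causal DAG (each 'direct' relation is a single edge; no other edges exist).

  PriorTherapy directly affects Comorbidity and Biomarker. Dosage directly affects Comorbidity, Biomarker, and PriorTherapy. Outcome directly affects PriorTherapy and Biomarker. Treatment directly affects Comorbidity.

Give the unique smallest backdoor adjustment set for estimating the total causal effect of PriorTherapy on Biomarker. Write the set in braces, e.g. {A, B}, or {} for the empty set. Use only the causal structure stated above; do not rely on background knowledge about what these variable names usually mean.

{Dosage, Outcome}

Variables eligible for adjustment (non-descendants of PriorTherapy, excluding PriorTherapy and Biomarker): {Dosage, Outcome, Treatment}.
Backdoor paths from PriorTherapy to Biomarker:
  P1: PriorTherapy <- Outcome -> Biomarker
  P2: PriorTherapy <- Dosage -> Biomarker
The empty set is not sufficient: P1 (PriorTherapy <- Outcome -> Biomarker) has no collider blocking it and no conditioned non-collider, so it is open.
Try {Dosage, Outcome}:
  P1: blocked at fork node Outcome ∈ conditioning set.
  P2: blocked at fork node Dosage ∈ conditioning set.
{Dosage, Outcome} contains no descendant of PriorTherapy and blocks every backdoor path.
Every element of {Dosage, Outcome} is needed (dropping Dosage leaves P2 open; dropping Outcome leaves P1 open), so no proper subset is valid.
Among all size-2 subsets of the eligible variables, only {Dosage, Outcome} blocks every backdoor path, so it is the unique smallest valid adjustment set.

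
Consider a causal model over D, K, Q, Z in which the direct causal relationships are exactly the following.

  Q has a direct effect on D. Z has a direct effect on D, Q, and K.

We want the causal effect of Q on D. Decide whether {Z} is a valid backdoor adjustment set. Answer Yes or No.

Backdoor paths from Q to D (paths whose first edge points into Q):
  P1: Q <- Z -> D
Condition 1 (no descendant of Q in the set): holds — descendants of Q are {D}; none are in {Z}.
Condition 2 (every backdoor path blocked by {Z}):
  P1: blocked at fork node Z ∈ conditioning set.
{Z} satisfies the backdoor criterion.

Yes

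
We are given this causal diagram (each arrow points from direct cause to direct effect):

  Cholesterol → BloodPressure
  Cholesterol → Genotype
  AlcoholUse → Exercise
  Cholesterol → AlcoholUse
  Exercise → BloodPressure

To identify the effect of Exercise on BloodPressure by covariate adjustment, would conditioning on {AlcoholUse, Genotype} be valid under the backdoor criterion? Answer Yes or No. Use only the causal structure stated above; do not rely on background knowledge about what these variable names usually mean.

Yes

Backdoor paths from Exercise to BloodPressure (paths whose first edge points into Exercise):
  P1: Exercise <- AlcoholUse <- Cholesterol -> BloodPressure
Condition 1 (no descendant of Exercise in the set): holds — descendants of Exercise are {BloodPressure}; none are in {AlcoholUse, Genotype}.
Condition 2 (every backdoor path blocked by {AlcoholUse, Genotype}):
  P1: blocked at chain node AlcoholUse ∈ conditioning set.
{AlcoholUse, Genotype} satisfies the backdoor criterion.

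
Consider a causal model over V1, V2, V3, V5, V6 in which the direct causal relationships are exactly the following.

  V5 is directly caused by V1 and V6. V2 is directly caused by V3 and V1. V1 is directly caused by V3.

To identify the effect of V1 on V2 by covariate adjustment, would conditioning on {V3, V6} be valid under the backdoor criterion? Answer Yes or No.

Backdoor paths from V1 to V2 (paths whose first edge points into V1):
  P1: V1 <- V3 -> V2
Condition 1 (no descendant of V1 in the set): holds — descendants of V1 are {V2, V5}; none are in {V3, V6}.
Condition 2 (every backdoor path blocked by {V3, V6}):
  P1: blocked at fork node V3 ∈ conditioning set.
{V3, V6} satisfies the backdoor criterion.

Yes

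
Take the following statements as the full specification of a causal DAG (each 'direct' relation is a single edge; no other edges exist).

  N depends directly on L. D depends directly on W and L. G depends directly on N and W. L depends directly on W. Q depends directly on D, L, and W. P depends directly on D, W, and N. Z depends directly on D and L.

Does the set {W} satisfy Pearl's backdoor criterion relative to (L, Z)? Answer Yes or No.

Yes

Backdoor paths from L to Z (paths whose first edge points into L):
  P1: L <- W -> D -> Z
  P2: L <- W -> Q <- D -> Z
  P3: L <- W -> G <- N -> P <- D -> Z
  P4: L <- W -> P <- D -> Z
Condition 1 (no descendant of L in the set): holds — descendants of L are {D, G, N, P, Q, Z}; none are in {W}.
Condition 2 (every backdoor path blocked by {W}):
  P1: blocked at fork node W ∈ conditioning set.
  P2: blocked at fork node W ∈ conditioning set.
  P3: blocked at fork node W ∈ conditioning set.
  P4: blocked at fork node W ∈ conditioning set.
{W} satisfies the backdoor criterion.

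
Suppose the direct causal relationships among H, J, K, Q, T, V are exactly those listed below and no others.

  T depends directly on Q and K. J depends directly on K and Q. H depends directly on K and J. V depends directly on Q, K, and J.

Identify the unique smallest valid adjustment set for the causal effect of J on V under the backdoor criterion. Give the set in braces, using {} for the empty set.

Variables eligible for adjustment (non-descendants of J, excluding J and V): {K, Q, T}.
Backdoor paths from J to V:
  P1: J <- K -> V
  P2: J <- K -> T <- Q -> V
  P3: J <- Q -> V
  P4: J <- Q -> T <- K -> V
The empty set is not sufficient: P1 (J <- K -> V) has no collider blocking it and no conditioned non-collider, so it is open.
Try {K, Q}:
  P1: blocked at fork node K ∈ conditioning set.
  P2: blocked at fork node K ∈ conditioning set.
  P3: blocked at fork node Q ∈ conditioning set.
  P4: blocked at fork node Q ∈ conditioning set.
{K, Q} contains no descendant of J and blocks every backdoor path.
Every element of {K, Q} is needed (dropping K leaves P1 open; dropping Q leaves P3 open), so no proper subset is valid.
Among all size-2 subsets of the eligible variables, only {K, Q} blocks every backdoor path, so it is the unique smallest valid adjustment set.

{K, Q}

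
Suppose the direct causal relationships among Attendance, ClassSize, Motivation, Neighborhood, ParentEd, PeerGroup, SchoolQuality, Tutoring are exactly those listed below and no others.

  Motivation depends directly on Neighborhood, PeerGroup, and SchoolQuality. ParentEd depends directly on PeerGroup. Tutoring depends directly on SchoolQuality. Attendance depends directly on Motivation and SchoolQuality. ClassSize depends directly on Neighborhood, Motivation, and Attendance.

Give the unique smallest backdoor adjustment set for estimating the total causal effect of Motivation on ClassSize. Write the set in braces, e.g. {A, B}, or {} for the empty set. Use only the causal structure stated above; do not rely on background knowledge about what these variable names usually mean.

Variables eligible for adjustment (non-descendants of Motivation, excluding Motivation and ClassSize): {Neighborhood, ParentEd, PeerGroup, SchoolQuality, Tutoring}.
Backdoor paths from Motivation to ClassSize:
  P1: Motivation <- Neighborhood -> ClassSize
  P2: Motivation <- SchoolQuality -> Attendance -> ClassSize
The empty set is not sufficient: P1 (Motivation <- Neighborhood -> ClassSize) has no collider blocking it and no conditioned non-collider, so it is open.
Try {Neighborhood, SchoolQuality}:
  P1: blocked at fork node Neighborhood ∈ conditioning set.
  P2: blocked at fork node SchoolQuality ∈ conditioning set.
{Neighborhood, SchoolQuality} contains no descendant of Motivation and blocks every backdoor path.
Every element of {Neighborhood, SchoolQuality} is needed (dropping Neighborhood leaves P1 open; dropping SchoolQuality leaves P2 open), so no proper subset is valid.
Among all size-2 subsets of the eligible variables, only {Neighborhood, SchoolQuality} blocks every backdoor path, so it is the unique smallest valid adjustment set.

{Neighborhood, SchoolQuality}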